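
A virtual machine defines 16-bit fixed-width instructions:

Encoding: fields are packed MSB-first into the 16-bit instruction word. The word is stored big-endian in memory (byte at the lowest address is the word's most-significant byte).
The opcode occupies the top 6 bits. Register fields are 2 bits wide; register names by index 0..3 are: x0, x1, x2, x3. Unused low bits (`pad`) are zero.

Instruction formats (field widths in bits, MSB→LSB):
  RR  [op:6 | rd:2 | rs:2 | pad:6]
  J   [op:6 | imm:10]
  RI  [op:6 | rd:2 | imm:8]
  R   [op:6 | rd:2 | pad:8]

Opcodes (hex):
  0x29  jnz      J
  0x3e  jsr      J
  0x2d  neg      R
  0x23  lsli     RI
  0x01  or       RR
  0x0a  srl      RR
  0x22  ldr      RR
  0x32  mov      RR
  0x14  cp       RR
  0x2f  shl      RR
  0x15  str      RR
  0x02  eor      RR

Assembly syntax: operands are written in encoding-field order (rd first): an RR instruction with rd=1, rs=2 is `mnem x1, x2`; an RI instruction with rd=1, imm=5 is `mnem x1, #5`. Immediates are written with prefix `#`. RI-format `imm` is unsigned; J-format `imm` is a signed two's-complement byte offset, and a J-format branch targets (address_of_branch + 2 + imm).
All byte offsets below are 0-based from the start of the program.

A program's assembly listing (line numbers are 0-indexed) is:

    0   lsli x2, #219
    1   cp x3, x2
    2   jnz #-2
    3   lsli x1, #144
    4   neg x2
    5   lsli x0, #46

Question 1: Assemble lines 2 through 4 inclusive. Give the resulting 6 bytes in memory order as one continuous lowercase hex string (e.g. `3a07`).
L2: jnz op=0x29:6|imm=-2:10 ⇒ 0xa7fe ⇒ big a7 fe
L3: lsli op=0x23:6|rd=1:2|imm=144:8 ⇒ 0x8d90 ⇒ big 8d 90
L4: neg op=0x2d:6|rd=2:2|pad=0:8 ⇒ 0xb600 ⇒ big b6 00

a7fe8d90b600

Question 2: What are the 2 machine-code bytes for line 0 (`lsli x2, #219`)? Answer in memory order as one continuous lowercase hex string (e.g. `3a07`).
8edb

0. lsli fields op=0x23:6|rd=2:2|imm=219:8 → word 8edbh → 8e db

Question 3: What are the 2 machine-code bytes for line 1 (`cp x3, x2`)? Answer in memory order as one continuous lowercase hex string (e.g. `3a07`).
L1: cp op=0x14:6|rd=3:2|rs=2:2|pad=0:6 ⇒ 0x5380 ⇒ big 53 80

5380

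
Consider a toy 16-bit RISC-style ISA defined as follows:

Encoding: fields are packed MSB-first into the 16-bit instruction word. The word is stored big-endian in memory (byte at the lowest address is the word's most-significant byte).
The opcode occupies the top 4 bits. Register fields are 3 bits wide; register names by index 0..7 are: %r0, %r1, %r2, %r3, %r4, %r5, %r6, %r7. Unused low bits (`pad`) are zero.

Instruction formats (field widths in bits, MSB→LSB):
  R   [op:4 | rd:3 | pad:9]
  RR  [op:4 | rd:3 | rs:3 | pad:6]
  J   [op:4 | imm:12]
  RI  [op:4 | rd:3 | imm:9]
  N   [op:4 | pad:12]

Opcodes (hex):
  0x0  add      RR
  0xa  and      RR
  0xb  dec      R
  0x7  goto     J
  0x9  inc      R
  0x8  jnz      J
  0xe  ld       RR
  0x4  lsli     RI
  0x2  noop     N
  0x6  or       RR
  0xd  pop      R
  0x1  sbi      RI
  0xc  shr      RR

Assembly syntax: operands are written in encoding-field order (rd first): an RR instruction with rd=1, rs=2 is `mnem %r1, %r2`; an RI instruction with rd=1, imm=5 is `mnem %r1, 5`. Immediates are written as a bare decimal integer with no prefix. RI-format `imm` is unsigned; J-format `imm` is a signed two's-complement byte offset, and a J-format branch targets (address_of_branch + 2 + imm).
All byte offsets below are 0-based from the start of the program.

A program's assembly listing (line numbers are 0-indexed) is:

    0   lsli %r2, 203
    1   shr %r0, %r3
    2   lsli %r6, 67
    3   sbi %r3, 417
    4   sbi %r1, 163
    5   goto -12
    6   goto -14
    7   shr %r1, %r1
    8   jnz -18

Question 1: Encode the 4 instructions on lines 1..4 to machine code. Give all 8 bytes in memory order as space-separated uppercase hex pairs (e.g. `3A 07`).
C0 C0 4C 43 17 A1 12 A3

1. shr fields op=0xc:4|rd=0:3|rs=3:3|pad=0:6 → word c0c0h → c0 c0
2. lsli fields op=0x4:4|rd=6:3|imm=67:9 → word 4c43h → 4c 43
3. sbi fields op=0x1:4|rd=3:3|imm=417:9 → word 17a1h → 17 a1
4. sbi fields op=0x1:4|rd=1:3|imm=163:9 → word 12a3h → 12 a3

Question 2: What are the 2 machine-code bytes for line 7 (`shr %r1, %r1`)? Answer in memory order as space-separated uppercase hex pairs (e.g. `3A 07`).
C2 40

line 7 (shr): pack op=0xc:4|rd=1:3|rs=1:3|pad=0:6 = 0xc240; big→ c2 40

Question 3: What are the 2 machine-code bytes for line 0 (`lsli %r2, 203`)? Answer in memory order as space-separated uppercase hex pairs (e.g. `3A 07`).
line 0 (lsli): pack op=0x4:4|rd=2:3|imm=203:9 = 0x44cb; big→ 44 cb

44 CB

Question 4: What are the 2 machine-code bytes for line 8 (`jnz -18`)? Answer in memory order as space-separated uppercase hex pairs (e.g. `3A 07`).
L8: jnz op=0x8:4|imm=-18:12 ⇒ 0x8fee ⇒ big 8f ee

8F EE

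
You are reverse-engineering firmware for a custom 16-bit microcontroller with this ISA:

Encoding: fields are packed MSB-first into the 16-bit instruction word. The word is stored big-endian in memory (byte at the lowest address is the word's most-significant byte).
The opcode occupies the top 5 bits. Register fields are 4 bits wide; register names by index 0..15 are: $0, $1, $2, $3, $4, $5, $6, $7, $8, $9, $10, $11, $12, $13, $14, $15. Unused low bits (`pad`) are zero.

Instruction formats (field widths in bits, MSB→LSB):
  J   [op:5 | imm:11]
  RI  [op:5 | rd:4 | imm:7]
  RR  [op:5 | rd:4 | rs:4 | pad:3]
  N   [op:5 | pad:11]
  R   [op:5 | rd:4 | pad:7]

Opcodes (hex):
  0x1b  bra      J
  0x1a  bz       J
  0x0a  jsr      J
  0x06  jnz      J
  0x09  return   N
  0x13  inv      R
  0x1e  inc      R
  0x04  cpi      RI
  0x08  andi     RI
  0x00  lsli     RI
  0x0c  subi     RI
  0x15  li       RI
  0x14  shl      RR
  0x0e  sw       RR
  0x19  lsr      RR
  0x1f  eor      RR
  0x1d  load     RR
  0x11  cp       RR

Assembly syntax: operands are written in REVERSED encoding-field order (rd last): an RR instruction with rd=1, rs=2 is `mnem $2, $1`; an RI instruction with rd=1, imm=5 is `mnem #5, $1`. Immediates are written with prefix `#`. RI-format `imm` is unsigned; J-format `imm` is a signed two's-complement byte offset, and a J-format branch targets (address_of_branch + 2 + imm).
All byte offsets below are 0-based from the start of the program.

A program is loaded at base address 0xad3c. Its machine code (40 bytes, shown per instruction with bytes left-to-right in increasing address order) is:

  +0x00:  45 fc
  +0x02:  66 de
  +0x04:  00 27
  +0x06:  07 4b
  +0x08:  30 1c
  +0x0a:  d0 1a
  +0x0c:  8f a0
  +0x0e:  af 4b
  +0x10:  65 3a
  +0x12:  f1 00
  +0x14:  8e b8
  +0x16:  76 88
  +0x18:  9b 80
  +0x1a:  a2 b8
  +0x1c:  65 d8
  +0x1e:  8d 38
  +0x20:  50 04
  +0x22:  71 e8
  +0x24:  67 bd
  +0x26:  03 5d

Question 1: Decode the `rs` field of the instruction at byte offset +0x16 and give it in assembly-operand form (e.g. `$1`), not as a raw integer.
@+16  big-endian(76 88) = 0x7688
  top 5b → 0xe → sw [RR]
  rd@[10:7]=0xd ⇒ $13
  rs@[6:3]=0x1 ⇒ $1

$1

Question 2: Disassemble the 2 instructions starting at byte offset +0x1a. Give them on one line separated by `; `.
shl $7, $5; subi #88, $11

[1a] a2 b8 → 0xa2b8
  opcode bits[15:11]=0x14: shl/RR
  rd@[10:7]=0x5 ⇒ $5
  rs@[6:3]=0x7 ⇒ $7
[1c] 65 d8 → 0x65d8
  opcode bits[15:11]=0xc: subi/RI
  rd@[10:7]=0xb ⇒ $11
  imm@[6:0]=0x58 ⇒ #88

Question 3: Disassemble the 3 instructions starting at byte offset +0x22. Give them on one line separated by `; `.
+0x22: 71 e8 ⇒ word 0x71e8 (big)
  opcode bits[15:11]=0xe: sw/RR
  rd: (w>>7)&0xf=0x3 → $3
  rs: (w>>3)&0xf=0xd → $13
+0x24: 67 bd ⇒ word 0x67bd (big)
  opcode bits[15:11]=0xc: subi/RI
  rd: (w>>7)&0xf=0xf → $15
  imm: (w>>0)&0x7f=0x3d → #61
+0x26: 03 5d ⇒ word 0x035d (big)
  opcode bits[15:11]=0x0: lsli/RI
  rd: (w>>7)&0xf=0x6 → $6
  imm: (w>>0)&0x7f=0x5d → #93

sw $13, $3; subi #61, $15; lsli #93, $6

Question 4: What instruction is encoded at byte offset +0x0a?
bz #26

off 0x0a: read d0 1a as big → 0xd01a
  op=0xd01a>>11=0x1a ⇒ bz (J)
  imm@[10:0]=0x1a ⇒ #26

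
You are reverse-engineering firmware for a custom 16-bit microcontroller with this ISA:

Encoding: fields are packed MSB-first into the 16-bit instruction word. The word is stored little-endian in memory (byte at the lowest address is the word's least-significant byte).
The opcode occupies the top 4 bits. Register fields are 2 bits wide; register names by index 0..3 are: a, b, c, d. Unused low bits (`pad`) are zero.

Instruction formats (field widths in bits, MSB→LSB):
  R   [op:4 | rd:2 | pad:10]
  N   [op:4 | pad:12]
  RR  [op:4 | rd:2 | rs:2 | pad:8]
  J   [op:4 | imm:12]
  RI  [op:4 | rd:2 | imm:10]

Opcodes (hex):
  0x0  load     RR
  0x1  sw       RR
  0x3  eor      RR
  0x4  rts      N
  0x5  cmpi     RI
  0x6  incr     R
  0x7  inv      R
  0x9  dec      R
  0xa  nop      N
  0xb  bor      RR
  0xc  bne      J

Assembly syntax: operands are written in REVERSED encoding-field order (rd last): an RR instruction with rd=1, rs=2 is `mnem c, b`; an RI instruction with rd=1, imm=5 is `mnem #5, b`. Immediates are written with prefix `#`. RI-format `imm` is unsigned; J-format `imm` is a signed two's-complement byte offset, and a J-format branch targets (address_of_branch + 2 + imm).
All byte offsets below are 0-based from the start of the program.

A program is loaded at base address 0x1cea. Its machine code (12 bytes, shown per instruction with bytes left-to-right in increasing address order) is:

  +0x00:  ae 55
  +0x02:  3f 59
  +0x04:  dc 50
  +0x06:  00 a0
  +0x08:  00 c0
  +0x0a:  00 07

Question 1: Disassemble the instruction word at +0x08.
bne #0

@+08  little-endian(00 c0) = 0xc000
  op=0xc000>>12=0xc ⇒ bne (J)
  [11:0] imm=0 = #0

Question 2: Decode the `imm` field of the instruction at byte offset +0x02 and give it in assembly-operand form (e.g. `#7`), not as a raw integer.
#319

+0x02: 3f 59 ⇒ word 0x593f (little)
  op=0x593f>>12=0x5 ⇒ cmpi (RI)
  rd: (w>>10)&0x3=0x2 → c
  imm: (w>>0)&0x3ff=0x13f → #319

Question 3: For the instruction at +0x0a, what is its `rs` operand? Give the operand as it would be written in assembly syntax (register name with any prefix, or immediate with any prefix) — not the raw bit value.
d

@+0a  little-endian(00 07) = 0x0700
  top 4b → 0x0 → load [RR]
  rd@[11:10]=0x1 ⇒ b
  rs@[9:8]=0x3 ⇒ d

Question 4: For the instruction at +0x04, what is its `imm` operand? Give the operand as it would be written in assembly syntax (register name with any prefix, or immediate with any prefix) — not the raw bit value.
#220

off 0x04: read dc 50 as little → 0x50dc
  top 4b → 0x5 → cmpi [RI]
  [11:10] rd=0 = a
  [9:0] imm=220 = #220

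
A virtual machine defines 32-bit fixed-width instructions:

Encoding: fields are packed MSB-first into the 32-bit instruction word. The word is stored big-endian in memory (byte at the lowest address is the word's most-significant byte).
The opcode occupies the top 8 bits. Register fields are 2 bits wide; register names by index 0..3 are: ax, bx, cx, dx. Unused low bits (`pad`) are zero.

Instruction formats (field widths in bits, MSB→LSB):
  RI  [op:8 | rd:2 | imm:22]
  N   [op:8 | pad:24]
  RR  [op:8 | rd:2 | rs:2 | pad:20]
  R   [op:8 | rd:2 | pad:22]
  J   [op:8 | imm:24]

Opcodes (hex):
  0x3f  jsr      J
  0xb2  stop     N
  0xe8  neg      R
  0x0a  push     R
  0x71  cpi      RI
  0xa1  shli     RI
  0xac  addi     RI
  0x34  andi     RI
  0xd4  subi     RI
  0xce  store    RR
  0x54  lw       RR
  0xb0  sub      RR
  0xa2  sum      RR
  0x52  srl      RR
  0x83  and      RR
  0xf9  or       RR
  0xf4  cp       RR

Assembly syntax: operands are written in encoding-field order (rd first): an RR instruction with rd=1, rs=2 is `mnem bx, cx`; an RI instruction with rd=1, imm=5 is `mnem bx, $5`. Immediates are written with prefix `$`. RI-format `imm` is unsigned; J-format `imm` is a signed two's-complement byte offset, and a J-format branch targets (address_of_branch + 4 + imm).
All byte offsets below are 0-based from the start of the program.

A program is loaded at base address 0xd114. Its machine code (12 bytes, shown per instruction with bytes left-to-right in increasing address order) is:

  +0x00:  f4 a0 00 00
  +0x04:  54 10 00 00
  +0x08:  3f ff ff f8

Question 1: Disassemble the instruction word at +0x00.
+0x00: f4 a0 00 00 ⇒ word 0xf4a00000 (big)
  opcode bits[31:24]=0xf4: cp/RR
  rd@[23:22]=0x2 ⇒ cx
  rs@[21:20]=0x2 ⇒ cx

cp cx, cx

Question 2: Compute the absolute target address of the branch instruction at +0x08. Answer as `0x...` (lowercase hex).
[08] 3f ff ff f8 → 0x3ffffff8
  top 8b → 0x3f → jsr [J]
  imm@[23:0]=0xfffff8 (s24→-8) ⇒ $-8
  target = base 0xd114 + off 0x08 + 4 + imm -8 = 0xd118

0xd118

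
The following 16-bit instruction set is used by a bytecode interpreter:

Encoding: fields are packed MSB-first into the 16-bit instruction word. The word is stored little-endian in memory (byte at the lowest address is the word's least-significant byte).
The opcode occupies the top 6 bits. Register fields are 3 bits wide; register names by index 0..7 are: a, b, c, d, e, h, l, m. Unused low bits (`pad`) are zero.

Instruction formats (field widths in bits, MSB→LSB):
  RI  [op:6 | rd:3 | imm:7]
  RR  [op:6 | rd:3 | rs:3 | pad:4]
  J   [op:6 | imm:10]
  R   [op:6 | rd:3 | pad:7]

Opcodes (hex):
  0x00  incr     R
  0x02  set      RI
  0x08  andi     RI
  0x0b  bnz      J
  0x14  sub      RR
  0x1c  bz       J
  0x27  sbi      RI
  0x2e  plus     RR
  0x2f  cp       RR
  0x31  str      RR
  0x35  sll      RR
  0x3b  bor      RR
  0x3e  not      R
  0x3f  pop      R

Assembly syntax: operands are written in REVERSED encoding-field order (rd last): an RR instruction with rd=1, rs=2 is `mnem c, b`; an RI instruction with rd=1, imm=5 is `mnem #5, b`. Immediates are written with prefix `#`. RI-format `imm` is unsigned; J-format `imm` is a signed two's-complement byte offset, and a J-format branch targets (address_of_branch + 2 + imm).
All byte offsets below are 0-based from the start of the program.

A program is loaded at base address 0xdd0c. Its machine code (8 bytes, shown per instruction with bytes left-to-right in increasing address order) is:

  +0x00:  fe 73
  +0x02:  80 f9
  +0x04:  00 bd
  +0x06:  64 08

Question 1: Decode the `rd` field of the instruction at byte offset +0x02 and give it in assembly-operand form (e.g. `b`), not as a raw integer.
d

+0x02: 80 f9 ⇒ word 0xf980 (little)
  opcode bits[15:10]=0x3e: not/R
  [9:7] rd=3 = d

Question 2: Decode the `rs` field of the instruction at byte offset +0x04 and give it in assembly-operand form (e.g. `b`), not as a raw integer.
+0x04: 00 bd ⇒ word 0xbd00 (little)
  op=0xbd00>>10=0x2f ⇒ cp (RR)
  [9:7] rd=2 = c
  [6:4] rs=0 = a

a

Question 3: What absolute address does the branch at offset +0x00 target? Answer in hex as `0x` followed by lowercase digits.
0xdd0c

off 0x00: read fe 73 as little → 0x73fe
  top 6b → 0x1c → bz [J]
  imm: (w>>0)&0x3ff=0x3fe (s10→-2) → #-2
  target = base 0xdd0c + off 0x00 + 2 + imm -2 = 0xdd0c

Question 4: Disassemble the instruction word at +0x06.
set #100, a

@+06  little-endian(64 08) = 0x0864
  opcode bits[15:10]=0x2: set/RI
  rd: (w>>7)&0x7=0x0 → a
  imm: (w>>0)&0x7f=0x64 → #100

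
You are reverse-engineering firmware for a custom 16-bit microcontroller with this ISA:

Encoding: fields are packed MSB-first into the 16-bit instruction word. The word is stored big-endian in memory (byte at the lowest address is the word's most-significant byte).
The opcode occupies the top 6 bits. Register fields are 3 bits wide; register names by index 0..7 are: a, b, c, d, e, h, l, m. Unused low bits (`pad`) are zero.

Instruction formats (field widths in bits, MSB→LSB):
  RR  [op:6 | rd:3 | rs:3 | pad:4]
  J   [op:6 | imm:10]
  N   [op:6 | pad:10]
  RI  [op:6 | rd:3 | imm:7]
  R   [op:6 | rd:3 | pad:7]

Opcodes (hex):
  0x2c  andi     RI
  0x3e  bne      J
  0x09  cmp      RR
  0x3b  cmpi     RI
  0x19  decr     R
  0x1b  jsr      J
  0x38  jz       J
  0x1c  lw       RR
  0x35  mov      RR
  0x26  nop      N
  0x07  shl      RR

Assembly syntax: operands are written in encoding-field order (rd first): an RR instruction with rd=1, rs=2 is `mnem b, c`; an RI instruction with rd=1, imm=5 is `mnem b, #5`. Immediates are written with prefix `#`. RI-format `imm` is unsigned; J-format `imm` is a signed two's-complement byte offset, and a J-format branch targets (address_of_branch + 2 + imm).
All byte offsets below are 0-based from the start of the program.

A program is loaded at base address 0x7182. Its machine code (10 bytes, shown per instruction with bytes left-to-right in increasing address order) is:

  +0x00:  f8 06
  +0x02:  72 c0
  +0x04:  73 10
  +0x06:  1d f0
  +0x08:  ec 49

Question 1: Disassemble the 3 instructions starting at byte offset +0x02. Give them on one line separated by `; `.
lw h, e; lw l, b; shl d, m

off 0x02: read 72 c0 as big → 0x72c0
  op=0x72c0>>10=0x1c ⇒ lw (RR)
  [9:7] rd=5 = h
  [6:4] rs=4 = e
off 0x04: read 73 10 as big → 0x7310
  op=0x7310>>10=0x1c ⇒ lw (RR)
  [9:7] rd=6 = l
  [6:4] rs=1 = b
off 0x06: read 1d f0 as big → 0x1df0
  op=0x1df0>>10=0x7 ⇒ shl (RR)
  [9:7] rd=3 = d
  [6:4] rs=7 = m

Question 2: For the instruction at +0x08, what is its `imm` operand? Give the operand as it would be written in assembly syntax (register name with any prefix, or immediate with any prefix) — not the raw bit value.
#73

off 0x08: read ec 49 as big → 0xec49
  opcode bits[15:10]=0x3b: cmpi/RI
  rd@[9:7]=0x0 ⇒ a
  imm@[6:0]=0x49 ⇒ #73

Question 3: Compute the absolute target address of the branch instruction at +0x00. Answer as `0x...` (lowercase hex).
@+00  big-endian(f8 06) = 0xf806
  op=0xf806>>10=0x3e ⇒ bne (J)
  imm: (w>>0)&0x3ff=0x6 → #6
  target = base 0x7182 + off 0x00 + 2 + imm 6 = 0x718a

0x718a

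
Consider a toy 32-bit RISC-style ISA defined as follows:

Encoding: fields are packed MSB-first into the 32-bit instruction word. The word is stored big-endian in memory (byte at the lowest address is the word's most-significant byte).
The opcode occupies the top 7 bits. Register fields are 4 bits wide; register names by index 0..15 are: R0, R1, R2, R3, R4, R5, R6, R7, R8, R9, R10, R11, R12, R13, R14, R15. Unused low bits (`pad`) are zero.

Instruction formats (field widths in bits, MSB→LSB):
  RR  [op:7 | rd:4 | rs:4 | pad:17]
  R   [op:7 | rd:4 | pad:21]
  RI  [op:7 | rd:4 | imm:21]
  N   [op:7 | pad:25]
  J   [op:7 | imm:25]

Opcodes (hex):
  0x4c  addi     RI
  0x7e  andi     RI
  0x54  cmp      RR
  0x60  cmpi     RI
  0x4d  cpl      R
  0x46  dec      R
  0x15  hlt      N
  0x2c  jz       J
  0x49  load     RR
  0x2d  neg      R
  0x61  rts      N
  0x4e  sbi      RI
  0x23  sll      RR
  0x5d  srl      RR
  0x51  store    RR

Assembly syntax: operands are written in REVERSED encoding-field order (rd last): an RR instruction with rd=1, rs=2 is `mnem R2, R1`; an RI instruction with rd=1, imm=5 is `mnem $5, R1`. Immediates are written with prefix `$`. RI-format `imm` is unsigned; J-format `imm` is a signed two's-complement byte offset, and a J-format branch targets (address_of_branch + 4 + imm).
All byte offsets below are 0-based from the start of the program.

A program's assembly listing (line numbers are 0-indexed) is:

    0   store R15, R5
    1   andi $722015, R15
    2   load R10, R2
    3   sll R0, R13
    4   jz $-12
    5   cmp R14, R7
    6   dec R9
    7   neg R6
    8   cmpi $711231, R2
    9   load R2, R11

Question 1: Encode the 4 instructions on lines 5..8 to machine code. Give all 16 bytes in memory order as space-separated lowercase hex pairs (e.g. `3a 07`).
line 5 (cmp): pack op=0x54:7|rd=7:4|rs=14:4|pad=0:17 = 0xa8fc0000; big→ a8 fc 00 00
line 6 (dec): pack op=0x46:7|rd=9:4|pad=0:21 = 0x8d200000; big→ 8d 20 00 00
line 7 (neg): pack op=0x2d:7|rd=6:4|pad=0:21 = 0x5ac00000; big→ 5a c0 00 00
line 8 (cmpi): pack op=0x60:7|rd=2:4|imm=711231:21 = 0xc04ada3f; big→ c0 4a da 3f

a8 fc 00 00 8d 20 00 00 5a c0 00 00 c0 4a da 3f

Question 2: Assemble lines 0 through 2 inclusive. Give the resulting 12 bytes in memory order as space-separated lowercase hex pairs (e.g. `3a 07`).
a2 be 00 00 fd eb 04 5f 92 54 00 00

line 0 (store): pack op=0x51:7|rd=5:4|rs=15:4|pad=0:17 = 0xa2be0000; big→ a2 be 00 00
line 1 (andi): pack op=0x7e:7|rd=15:4|imm=722015:21 = 0xfdeb045f; big→ fd eb 04 5f
line 2 (load): pack op=0x49:7|rd=2:4|rs=10:4|pad=0:17 = 0x92540000; big→ 92 54 00 00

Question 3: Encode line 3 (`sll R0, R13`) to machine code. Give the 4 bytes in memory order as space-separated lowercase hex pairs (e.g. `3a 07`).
47 a0 00 00

3. sll fields op=0x23:7|rd=13:4|rs=0:4|pad=0:17 → word 47a00000h → 47 a0 00 00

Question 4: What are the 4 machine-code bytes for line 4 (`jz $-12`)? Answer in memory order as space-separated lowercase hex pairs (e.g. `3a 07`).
59 ff ff f4

L4: jz op=0x2c:7|imm=-12:25 ⇒ 0x59fffff4 ⇒ big 59 ff ff f4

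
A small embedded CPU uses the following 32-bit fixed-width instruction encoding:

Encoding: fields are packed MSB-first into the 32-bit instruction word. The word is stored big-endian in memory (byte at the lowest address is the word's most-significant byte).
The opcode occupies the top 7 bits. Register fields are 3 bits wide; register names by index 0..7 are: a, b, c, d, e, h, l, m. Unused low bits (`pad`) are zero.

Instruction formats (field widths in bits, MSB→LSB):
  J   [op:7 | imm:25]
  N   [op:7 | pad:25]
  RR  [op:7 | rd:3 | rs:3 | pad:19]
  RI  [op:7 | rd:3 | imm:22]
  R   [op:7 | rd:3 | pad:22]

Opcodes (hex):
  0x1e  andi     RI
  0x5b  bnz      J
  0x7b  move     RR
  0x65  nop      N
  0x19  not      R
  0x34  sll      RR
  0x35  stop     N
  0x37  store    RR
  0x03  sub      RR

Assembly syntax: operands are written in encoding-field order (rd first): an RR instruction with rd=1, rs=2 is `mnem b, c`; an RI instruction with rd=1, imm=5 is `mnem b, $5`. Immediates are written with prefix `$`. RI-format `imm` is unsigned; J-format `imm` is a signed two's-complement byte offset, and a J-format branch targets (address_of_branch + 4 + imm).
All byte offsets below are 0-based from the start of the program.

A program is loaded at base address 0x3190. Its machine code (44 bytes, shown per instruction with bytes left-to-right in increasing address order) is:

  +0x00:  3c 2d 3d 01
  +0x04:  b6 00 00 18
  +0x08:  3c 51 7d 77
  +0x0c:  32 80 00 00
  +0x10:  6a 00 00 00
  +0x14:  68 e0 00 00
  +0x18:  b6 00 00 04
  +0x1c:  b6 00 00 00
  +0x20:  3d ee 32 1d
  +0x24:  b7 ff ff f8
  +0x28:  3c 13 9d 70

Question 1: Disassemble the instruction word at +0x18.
@+18  big-endian(b6 00 00 04) = 0xb6000004
  top 7b → 0x5b → bnz [J]
  imm: (w>>0)&0x1ffffff=0x4 → $4

bnz $4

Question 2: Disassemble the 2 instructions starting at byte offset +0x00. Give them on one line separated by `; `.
andi a, $2964737; bnz $24

[00] 3c 2d 3d 01 → 0x3c2d3d01
  op=0x3c2d3d01>>25=0x1e ⇒ andi (RI)
  rd: (w>>22)&0x7=0x0 → a
  imm: (w>>0)&0x3fffff=0x2d3d01 → $2964737
[04] b6 00 00 18 → 0xb6000018
  op=0xb6000018>>25=0x5b ⇒ bnz (J)
  imm: (w>>0)&0x1ffffff=0x18 → $24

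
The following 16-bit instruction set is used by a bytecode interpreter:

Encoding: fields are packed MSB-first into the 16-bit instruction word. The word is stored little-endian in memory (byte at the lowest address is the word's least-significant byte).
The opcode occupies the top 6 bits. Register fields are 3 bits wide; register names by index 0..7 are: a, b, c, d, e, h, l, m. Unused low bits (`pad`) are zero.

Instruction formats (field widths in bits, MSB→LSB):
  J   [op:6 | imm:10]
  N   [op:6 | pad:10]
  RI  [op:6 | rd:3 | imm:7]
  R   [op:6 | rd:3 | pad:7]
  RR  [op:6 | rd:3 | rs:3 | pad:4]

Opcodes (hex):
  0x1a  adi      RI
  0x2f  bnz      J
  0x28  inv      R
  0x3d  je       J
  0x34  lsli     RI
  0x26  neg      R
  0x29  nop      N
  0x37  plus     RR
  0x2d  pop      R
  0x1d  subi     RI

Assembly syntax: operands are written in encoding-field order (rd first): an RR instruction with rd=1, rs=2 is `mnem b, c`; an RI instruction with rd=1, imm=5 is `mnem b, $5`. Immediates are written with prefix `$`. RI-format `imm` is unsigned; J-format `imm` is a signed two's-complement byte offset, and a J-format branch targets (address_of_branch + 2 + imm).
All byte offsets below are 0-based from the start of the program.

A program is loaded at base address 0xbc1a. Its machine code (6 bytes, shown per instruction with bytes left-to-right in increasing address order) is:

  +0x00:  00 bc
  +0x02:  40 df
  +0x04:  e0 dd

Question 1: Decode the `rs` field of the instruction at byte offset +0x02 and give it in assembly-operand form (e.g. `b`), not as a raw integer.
[02] 40 df → 0xdf40
  op=0xdf40>>10=0x37 ⇒ plus (RR)
  [9:7] rd=6 = l
  [6:4] rs=4 = e

e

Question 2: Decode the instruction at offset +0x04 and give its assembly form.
plus d, l

@+04  little-endian(e0 dd) = 0xdde0
  opcode bits[15:10]=0x37: plus/RR
  rd: (w>>7)&0x7=0x3 → d
  rs: (w>>4)&0x7=0x6 → l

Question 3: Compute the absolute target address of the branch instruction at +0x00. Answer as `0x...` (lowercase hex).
off 0x00: read 00 bc as little → 0xbc00
  opcode bits[15:10]=0x2f: bnz/J
  [9:0] imm=0 = $0
  target = base 0xbc1a + off 0x00 + 2 + imm 0 = 0xbc1c

0xbc1c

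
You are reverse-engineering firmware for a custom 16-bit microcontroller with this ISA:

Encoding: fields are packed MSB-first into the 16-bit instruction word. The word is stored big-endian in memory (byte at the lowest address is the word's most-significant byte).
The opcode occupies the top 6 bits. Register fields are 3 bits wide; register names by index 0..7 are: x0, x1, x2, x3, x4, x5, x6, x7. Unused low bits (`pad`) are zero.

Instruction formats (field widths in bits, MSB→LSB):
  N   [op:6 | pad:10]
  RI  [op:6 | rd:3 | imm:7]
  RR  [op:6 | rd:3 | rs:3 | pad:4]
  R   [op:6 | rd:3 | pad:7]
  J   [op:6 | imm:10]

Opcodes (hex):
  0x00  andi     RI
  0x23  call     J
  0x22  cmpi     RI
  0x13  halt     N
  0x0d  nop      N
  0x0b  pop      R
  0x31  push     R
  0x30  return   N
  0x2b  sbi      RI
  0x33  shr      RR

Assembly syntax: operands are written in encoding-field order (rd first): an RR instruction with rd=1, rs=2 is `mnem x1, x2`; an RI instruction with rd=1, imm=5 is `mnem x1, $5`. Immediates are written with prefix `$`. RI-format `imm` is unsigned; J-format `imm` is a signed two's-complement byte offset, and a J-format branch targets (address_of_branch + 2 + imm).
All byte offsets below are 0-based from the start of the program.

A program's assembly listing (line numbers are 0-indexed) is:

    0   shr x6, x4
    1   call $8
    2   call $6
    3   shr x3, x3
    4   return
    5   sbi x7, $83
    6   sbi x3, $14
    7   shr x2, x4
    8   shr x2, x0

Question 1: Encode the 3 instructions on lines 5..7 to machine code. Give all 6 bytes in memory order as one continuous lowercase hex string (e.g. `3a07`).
afd3ad8ecd40

line 5 (sbi): pack op=0x2b:6|rd=7:3|imm=83:7 = 0xafd3; big→ af d3
line 6 (sbi): pack op=0x2b:6|rd=3:3|imm=14:7 = 0xad8e; big→ ad 8e
line 7 (shr): pack op=0x33:6|rd=2:3|rs=4:3|pad=0:4 = 0xcd40; big→ cd 40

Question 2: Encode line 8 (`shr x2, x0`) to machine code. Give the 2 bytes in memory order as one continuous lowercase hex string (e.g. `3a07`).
cd00

line 8 (shr): pack op=0x33:6|rd=2:3|rs=0:3|pad=0:4 = 0xcd00; big→ cd 00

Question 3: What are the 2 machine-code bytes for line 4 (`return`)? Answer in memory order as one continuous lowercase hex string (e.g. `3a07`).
4. return fields op=0x30:6|pad=0:10 → word c000h → c0 00

c000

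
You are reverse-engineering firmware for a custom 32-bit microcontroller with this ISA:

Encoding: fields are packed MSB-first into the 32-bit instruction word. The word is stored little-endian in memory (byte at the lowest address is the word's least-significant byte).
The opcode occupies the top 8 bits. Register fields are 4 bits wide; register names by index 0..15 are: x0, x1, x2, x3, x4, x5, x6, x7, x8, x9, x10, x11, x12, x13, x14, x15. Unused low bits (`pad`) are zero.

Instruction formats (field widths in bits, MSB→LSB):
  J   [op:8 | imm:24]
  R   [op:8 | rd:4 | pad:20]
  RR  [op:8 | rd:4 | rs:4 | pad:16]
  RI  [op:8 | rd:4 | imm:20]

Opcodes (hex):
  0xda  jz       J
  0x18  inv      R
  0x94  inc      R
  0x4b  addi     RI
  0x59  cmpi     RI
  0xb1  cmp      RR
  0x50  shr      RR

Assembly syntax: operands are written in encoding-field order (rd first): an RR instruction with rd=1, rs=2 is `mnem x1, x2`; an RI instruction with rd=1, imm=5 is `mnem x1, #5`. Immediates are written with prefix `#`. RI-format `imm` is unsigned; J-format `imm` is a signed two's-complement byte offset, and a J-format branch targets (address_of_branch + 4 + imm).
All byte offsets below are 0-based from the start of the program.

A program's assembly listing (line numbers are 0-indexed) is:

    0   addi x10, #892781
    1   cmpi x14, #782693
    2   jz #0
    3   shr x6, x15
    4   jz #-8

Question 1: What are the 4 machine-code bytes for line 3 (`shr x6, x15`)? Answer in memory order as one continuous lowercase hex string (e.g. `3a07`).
line 3 (shr): pack op=0x50:8|rd=6:4|rs=15:4|pad=0:16 = 0x506f0000; little→ 00 00 6f 50

00006f50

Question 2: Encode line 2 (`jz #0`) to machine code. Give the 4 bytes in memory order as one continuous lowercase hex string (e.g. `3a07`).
000000da

line 2 (jz): pack op=0xda:8|imm=0:24 = 0xda000000; little→ 00 00 00 da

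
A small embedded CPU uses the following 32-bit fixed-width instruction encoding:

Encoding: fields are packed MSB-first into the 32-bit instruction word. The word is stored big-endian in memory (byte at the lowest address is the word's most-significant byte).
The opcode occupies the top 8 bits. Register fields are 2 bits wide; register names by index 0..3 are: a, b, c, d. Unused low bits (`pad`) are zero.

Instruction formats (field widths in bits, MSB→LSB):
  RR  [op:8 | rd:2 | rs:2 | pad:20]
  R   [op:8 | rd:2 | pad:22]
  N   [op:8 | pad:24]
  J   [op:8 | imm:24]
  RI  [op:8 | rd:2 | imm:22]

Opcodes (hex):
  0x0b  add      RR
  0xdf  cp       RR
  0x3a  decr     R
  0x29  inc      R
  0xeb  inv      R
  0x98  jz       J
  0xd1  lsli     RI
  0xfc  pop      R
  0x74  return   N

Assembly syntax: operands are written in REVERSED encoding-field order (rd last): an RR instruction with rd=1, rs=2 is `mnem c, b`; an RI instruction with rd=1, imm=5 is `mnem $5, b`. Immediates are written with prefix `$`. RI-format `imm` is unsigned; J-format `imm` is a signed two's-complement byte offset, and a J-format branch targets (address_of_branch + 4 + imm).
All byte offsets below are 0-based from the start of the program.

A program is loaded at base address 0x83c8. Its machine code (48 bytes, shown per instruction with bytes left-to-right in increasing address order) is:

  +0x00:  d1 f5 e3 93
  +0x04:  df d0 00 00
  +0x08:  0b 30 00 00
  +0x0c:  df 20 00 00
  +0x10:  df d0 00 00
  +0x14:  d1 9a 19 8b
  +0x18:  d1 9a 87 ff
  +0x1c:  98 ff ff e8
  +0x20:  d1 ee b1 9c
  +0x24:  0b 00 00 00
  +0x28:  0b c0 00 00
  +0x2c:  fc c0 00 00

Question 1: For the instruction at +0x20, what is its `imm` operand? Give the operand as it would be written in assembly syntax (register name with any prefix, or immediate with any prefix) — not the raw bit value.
+0x20: d1 ee b1 9c ⇒ word 0xd1eeb19c (big)
  top 8b → 0xd1 → lsli [RI]
  rd@[23:22]=0x3 ⇒ d
  imm@[21:0]=0x2eb19c ⇒ $3060124

$3060124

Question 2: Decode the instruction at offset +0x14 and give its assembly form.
[14] d1 9a 19 8b → 0xd19a198b
  top 8b → 0xd1 → lsli [RI]
  rd@[23:22]=0x2 ⇒ c
  imm@[21:0]=0x1a198b ⇒ $1710475

lsli $1710475, c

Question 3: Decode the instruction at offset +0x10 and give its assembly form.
cp b, d

off 0x10: read df d0 00 00 as big → 0xdfd00000
  opcode bits[31:24]=0xdf: cp/RR
  rd: (w>>22)&0x3=0x3 → d
  rs: (w>>20)&0x3=0x1 → b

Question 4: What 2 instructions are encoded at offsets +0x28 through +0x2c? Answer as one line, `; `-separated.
+0x28: 0b c0 00 00 ⇒ word 0x0bc00000 (big)
  top 8b → 0xb → add [RR]
  [23:22] rd=3 = d
  [21:20] rs=0 = a
+0x2c: fc c0 00 00 ⇒ word 0xfcc00000 (big)
  top 8b → 0xfc → pop [R]
  [23:22] rd=3 = d

add a, d; pop d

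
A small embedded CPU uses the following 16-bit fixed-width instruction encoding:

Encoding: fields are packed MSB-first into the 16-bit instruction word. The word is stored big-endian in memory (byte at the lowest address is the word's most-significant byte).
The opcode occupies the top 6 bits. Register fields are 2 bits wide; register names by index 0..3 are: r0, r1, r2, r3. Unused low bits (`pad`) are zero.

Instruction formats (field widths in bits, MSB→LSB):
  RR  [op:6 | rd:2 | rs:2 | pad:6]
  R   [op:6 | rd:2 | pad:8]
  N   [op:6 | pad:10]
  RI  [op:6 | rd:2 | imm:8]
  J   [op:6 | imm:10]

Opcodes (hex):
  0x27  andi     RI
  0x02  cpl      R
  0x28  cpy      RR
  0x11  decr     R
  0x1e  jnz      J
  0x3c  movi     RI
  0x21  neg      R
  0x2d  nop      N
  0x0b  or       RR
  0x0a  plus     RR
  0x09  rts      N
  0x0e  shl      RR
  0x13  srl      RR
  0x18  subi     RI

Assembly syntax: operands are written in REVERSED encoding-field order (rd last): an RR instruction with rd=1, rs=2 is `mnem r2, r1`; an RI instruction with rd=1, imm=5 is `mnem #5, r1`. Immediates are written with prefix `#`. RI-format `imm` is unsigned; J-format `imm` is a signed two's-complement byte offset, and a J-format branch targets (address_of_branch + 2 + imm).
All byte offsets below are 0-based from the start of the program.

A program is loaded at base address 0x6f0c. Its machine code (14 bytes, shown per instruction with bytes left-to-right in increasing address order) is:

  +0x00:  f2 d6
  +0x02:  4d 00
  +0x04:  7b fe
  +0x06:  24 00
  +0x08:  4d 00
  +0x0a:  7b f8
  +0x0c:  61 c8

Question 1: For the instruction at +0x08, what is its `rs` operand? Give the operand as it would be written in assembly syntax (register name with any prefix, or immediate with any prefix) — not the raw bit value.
r0

@+08  big-endian(4d 00) = 0x4d00
  op=0x4d00>>10=0x13 ⇒ srl (RR)
  rd: (w>>8)&0x3=0x1 → r1
  rs: (w>>6)&0x3=0x0 → r0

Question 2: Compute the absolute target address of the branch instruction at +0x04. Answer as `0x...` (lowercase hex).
0x6f10

@+04  big-endian(7b fe) = 0x7bfe
  top 6b → 0x1e → jnz [J]
  [9:0] imm=1022 (s10→-2) = #-2
  target = base 0x6f0c + off 0x04 + 2 + imm -2 = 0x6f10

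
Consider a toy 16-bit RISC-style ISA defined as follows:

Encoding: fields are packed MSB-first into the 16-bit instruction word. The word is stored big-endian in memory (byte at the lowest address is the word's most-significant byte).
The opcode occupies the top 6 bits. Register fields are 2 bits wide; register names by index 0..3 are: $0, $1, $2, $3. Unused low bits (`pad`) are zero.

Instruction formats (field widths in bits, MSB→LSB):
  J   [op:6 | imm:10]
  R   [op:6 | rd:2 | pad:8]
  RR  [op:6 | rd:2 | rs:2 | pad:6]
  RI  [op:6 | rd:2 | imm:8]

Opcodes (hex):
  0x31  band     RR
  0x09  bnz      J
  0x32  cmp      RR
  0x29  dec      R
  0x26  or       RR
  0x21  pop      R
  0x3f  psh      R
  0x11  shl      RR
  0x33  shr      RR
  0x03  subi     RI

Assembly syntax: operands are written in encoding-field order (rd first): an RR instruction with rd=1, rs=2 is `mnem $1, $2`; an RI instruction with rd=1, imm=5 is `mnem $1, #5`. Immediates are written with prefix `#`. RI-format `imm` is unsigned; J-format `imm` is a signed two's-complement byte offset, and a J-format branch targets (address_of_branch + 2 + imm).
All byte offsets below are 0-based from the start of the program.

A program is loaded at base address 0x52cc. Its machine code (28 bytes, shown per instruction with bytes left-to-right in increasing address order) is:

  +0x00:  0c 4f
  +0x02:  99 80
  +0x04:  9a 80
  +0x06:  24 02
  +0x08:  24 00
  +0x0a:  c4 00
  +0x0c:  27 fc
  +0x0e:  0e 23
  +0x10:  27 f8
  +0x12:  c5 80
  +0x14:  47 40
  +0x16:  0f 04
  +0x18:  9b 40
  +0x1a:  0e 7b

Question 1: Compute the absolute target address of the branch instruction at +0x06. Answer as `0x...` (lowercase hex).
+0x06: 24 02 ⇒ word 0x2402 (big)
  op=0x2402>>10=0x9 ⇒ bnz (J)
  [9:0] imm=2 = #2
  target = base 0x52cc + off 0x06 + 2 + imm 2 = 0x52d6

0x52d6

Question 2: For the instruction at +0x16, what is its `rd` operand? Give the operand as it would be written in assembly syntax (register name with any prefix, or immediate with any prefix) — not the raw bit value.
$3

[16] 0f 04 → 0x0f04
  top 6b → 0x3 → subi [RI]
  rd@[9:8]=0x3 ⇒ $3
  imm@[7:0]=0x4 ⇒ #4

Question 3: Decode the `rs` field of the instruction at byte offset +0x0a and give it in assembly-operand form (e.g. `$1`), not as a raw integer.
$0

off 0x0a: read c4 00 as big → 0xc400
  op=0xc400>>10=0x31 ⇒ band (RR)
  rd: (w>>8)&0x3=0x0 → $0
  rs: (w>>6)&0x3=0x0 → $0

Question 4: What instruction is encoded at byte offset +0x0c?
@+0c  big-endian(27 fc) = 0x27fc
  op=0x27fc>>10=0x9 ⇒ bnz (J)
  [9:0] imm=1020 (s10→-4) = #-4

bnz #-4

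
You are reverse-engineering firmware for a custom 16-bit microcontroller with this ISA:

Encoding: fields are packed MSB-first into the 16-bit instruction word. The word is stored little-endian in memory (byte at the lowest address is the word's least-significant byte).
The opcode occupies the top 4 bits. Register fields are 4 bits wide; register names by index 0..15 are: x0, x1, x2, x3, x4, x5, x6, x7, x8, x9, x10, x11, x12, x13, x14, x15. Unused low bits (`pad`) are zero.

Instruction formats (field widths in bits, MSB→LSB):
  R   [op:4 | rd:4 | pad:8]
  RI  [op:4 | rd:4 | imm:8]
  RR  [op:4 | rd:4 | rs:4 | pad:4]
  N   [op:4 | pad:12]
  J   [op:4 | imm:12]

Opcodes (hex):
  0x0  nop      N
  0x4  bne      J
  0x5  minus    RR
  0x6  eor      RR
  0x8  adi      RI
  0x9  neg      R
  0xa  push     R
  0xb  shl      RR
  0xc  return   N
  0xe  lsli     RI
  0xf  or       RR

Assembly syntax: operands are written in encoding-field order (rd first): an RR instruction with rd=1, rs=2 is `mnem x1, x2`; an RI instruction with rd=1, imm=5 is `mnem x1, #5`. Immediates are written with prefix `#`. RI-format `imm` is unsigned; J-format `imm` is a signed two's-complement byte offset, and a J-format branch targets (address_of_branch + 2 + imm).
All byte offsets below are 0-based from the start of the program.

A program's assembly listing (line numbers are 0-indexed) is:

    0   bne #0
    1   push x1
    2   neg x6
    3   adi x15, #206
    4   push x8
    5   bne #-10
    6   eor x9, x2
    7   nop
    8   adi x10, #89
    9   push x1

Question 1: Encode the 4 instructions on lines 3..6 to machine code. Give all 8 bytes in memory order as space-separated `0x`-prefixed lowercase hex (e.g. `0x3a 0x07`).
0xce 0x8f 0x00 0xa8 0xf6 0x4f 0x20 0x69

line 3 (adi): pack op=0x8:4|rd=15:4|imm=206:8 = 0x8fce; little→ ce 8f
line 4 (push): pack op=0xa:4|rd=8:4|pad=0:8 = 0xa800; little→ 00 a8
line 5 (bne): pack op=0x4:4|imm=-10:12 = 0x4ff6; little→ f6 4f
line 6 (eor): pack op=0x6:4|rd=9:4|rs=2:4|pad=0:4 = 0x6920; little→ 20 69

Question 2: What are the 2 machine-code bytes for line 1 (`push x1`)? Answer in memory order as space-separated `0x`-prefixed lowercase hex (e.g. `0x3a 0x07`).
L1: push op=0xa:4|rd=1:4|pad=0:8 ⇒ 0xa100 ⇒ little 00 a1

0x00 0xa1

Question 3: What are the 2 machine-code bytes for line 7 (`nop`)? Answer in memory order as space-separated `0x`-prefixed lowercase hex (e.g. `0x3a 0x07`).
L7: nop op=0x0:4|pad=0:12 ⇒ 0x0000 ⇒ little 00 00

0x00 0x00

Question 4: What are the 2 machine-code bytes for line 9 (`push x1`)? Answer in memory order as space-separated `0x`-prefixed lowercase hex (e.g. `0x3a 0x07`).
0x00 0xa1

L9: push op=0xa:4|rd=1:4|pad=0:8 ⇒ 0xa100 ⇒ little 00 a1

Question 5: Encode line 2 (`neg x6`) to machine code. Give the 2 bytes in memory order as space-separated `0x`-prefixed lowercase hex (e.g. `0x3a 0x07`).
0x00 0x96

L2: neg op=0x9:4|rd=6:4|pad=0:8 ⇒ 0x9600 ⇒ little 00 96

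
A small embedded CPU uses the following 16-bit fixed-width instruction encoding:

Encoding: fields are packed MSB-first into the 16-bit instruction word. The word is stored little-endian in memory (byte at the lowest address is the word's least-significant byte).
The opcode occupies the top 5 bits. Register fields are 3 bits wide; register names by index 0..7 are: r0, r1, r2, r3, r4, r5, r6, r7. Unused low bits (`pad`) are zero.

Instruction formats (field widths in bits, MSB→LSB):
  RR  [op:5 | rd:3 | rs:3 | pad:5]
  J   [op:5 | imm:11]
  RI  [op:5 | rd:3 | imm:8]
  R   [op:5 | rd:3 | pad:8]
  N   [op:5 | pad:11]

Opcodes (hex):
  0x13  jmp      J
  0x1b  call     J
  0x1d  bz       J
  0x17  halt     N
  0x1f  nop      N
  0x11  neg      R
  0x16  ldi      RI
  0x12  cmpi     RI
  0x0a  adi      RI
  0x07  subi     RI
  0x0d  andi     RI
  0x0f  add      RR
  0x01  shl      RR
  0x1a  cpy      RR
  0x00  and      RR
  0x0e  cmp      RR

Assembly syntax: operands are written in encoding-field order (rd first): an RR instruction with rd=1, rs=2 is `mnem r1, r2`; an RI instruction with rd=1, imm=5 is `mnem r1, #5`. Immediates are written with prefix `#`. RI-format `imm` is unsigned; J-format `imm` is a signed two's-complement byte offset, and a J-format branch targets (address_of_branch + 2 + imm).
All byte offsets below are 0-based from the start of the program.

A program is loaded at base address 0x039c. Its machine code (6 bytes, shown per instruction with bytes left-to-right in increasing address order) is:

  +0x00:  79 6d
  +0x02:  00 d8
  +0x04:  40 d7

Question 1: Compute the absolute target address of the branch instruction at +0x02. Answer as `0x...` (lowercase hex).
0x03a0

+0x02: 00 d8 ⇒ word 0xd800 (little)
  opcode bits[15:11]=0x1b: call/J
  [10:0] imm=0 = #0
  target = base 0x039c + off 0x02 + 2 + imm 0 = 0x03a0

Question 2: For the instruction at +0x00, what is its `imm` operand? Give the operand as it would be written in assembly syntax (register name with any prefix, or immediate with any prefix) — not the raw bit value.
[00] 79 6d → 0x6d79
  top 5b → 0xd → andi [RI]
  [10:8] rd=5 = r5
  [7:0] imm=121 = #121

#121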